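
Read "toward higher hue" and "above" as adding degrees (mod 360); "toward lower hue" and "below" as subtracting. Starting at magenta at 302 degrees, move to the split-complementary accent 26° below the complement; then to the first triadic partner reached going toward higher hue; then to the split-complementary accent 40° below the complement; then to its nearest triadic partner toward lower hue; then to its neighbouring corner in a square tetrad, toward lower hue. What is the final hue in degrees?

+154° (split-comp 26° ↓): 302 + 154 = 456 → 456 − 360 = 96°
+120° (triadic ↑): 96 + 120 = 216°
+140° (split-comp 40° ↓): 216 + 140 = 356°
−120° (triadic ↓): 356 − 120 = 236°
−90° (square ↓): 236 − 90 = 146°

146°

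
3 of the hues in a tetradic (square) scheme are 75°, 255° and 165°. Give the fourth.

345°

A square tetradic scheme places four hues every 90°.
The full set through 75° is {75°, 165°, 255°, 345°}.
Given {75°, 165°, 255°}, the missing hue is 345°.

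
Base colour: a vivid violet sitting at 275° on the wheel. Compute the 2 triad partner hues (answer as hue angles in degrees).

A triad places three hues 120° apart.
275 + 120 = 395 → 395 − 360 = 35°
275 + 240 = 515 → 515 − 360 = 155°

35° and 155°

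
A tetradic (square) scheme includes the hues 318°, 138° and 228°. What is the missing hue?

A square tetradic scheme places four hues every 90°.
The full set through 138° is {48°, 138°, 228°, 318°}.
Given {138°, 228°, 318°}, the missing hue is 48°.

48°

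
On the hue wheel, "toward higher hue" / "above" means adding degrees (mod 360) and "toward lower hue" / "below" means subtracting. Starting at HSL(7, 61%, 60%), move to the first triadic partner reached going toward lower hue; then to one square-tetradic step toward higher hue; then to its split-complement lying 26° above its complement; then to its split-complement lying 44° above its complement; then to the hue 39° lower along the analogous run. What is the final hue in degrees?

−120° (triadic ↓): 7 − 120 = -113 → -113 + 360 = 247°
+90° (square ↑): 247 + 90 = 337°
+206° (split-comp 26° ↑): 337 + 206 = 543 → 543 − 360 = 183°
+224° (split-comp 44° ↑): 183 + 224 = 407 → 407 − 360 = 47°
−39° (analog 39° ↓): 47 − 39 = 8°

8°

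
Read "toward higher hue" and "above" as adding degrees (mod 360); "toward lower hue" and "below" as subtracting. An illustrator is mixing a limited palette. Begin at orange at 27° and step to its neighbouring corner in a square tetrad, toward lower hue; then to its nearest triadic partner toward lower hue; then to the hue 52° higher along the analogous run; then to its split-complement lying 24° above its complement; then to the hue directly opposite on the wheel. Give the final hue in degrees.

253°

27 − 90 = -63 → -63 + 360 = 297°   (square ↓)
297 − 120 = 177°   (triadic ↓)
177 + 52 = 229°   (analog 52° ↑)
229 + 204 = 433 → 433 − 360 = 73°   (split-comp 24° ↑)
73 + 180 = 253°   (complement)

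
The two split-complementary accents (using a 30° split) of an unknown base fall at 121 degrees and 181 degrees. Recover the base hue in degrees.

The accents sit 30° either side of the complement, so the complement is their short-arc midpoint on the wheel.
Short-arc midpoint of 121° and 181°: 151°.
Base is 180° from the complement: 151 − 180 = -29 → -29 + 360 = 331°

331°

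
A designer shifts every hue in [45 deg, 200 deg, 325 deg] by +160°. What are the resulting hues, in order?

205°, 0°, 125°

45 + 160 = 205°
200 + 160 = 360 → 360 − 360 = 0°
325 + 160 = 485 → 485 − 360 = 125°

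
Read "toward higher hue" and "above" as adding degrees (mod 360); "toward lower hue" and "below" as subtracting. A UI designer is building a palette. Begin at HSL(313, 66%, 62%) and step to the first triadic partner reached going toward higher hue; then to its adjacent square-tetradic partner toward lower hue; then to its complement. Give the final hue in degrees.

163°

313 + 120 = 433 → 433 − 360 = 73°   (triadic ↑)
73 − 90 = -17 → -17 + 360 = 343°   (square ↓)
343 + 180 = 523 → 523 − 360 = 163°   (complement)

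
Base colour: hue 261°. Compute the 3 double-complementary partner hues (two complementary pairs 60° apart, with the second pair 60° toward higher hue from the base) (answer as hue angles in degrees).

A rectangular tetradic uses two complementary pairs 60° apart: offsets 0°, 60°, 180°, 240°.
261 + 60 = 321°
261 + 180 = 441 → 441 − 360 = 81°
261 + 240 = 501 → 501 − 360 = 141°

321°, 81°, and 141°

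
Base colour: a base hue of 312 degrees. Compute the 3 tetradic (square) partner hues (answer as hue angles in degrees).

A square tetradic scheme places four hues every 90°.
312 + 90 = 402 → 402 − 360 = 42°
312 + 180 = 492 → 492 − 360 = 132°
312 + 270 = 582 → 582 − 360 = 222°

42°, 132°, 222°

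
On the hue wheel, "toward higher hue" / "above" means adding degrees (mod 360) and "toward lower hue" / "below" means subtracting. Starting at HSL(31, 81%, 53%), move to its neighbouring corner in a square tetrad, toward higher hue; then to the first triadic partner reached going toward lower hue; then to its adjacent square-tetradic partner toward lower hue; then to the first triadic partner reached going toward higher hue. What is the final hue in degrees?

31°

31 + 90 = 121°   (square ↑)
121 − 120 = 1°   (triadic ↓)
1 − 90 = -89 → -89 + 360 = 271°   (square ↓)
271 + 120 = 391 → 391 − 360 = 31°   (triadic ↑)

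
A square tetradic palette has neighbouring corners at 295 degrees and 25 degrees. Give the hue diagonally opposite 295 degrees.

115°

A square tetradic scheme places four hues 90° apart; opposite corners are 180° apart.
295 + 180 = 475 → 475 − 360 = 115°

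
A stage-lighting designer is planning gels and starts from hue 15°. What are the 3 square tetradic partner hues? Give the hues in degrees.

105°, 195° and 285°

A square tetradic scheme places four hues every 90°.
15 + 90 = 105°
15 + 180 = 195°
15 + 270 = 285°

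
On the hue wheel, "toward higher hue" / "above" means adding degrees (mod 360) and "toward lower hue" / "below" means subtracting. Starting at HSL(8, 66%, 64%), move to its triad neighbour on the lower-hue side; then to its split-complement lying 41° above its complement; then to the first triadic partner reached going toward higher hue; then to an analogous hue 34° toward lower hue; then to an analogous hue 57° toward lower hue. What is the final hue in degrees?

8 − 120 = -112 → -112 + 360 = 248°   (triadic ↓)
248 + 221 = 469 → 469 − 360 = 109°   (split-comp 41° ↑)
109 + 120 = 229°   (triadic ↑)
229 − 34 = 195°   (analog 34° ↓)
195 − 57 = 138°   (analog 57° ↓)

138°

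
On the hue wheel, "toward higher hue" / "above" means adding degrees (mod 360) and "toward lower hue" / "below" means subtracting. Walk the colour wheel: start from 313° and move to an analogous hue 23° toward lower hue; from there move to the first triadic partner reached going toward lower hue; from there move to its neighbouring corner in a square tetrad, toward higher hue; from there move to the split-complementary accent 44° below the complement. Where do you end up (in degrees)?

36°

313 − 23 = 290°   (analog 23° ↓)
290 − 120 = 170°   (triadic ↓)
170 + 90 = 260°   (square ↑)
260 + 136 = 396 → 396 − 360 = 36°   (split-comp 44° ↓)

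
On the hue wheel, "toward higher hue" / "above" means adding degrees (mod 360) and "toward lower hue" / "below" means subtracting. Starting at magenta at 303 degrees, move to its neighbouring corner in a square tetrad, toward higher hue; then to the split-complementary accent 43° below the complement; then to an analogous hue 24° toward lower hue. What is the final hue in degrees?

146°

square ↑ +90°: 303 + 90 = 393 → 393 − 360 = 33°
split-comp 43° ↓ +137°: 33 + 137 = 170°
analog 24° ↓ −24°: 170 − 24 = 146°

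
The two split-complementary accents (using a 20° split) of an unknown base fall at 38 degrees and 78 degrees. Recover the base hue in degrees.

The accents sit 20° either side of the complement, so the complement is their short-arc midpoint on the wheel.
Short-arc midpoint of 38° and 78°: 58°.
Base is 180° from the complement: 58 − 180 = -122 → -122 + 360 = 238°

238°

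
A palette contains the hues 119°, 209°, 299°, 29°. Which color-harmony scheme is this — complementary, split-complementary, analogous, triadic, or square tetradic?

Sort the hues: 29°, 119°, 209°, 299°.
Successive gaps around the wheel: 90°, 90°, 90°, 90°.
Four hues every 90° form a square tetradic scheme.

square tetradic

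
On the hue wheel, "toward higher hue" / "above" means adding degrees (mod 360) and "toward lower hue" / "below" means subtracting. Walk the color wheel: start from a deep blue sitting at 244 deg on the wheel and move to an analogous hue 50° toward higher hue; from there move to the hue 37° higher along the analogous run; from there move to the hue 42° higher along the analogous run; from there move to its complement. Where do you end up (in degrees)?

193°

analog 50° ↑ +50°: 244 + 50 = 294°
analog 37° ↑ +37°: 294 + 37 = 331°
analog 42° ↑ +42°: 331 + 42 = 373 → 373 − 360 = 13°
complement +180°: 13 + 180 = 193°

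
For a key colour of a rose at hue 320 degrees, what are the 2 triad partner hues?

80° and 200°

A triad places three hues 120° apart.
320 + 120 = 440 → 440 − 360 = 80°
320 + 240 = 560 → 560 − 360 = 200°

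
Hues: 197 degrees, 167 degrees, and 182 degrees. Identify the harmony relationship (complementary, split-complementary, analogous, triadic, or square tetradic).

Sort the hues: 167°, 182°, 197°.
Successive gaps around the wheel: 15°, 15°, 330°.
A run of hues at equal small steps (15°) with one large closing gap is an analogous group.

analogous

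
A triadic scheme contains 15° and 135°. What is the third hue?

A triad spaces three hues 120° apart.
The full set is {15°, 135°, 255°}.

255°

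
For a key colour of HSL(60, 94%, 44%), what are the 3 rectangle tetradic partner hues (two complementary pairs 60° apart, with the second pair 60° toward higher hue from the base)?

120°, 240°, 300°

A rectangular tetradic uses two complementary pairs 60° apart: offsets 0°, 60°, 180°, 240°.
60 + 60 = 120°
60 + 180 = 240°
60 + 240 = 300°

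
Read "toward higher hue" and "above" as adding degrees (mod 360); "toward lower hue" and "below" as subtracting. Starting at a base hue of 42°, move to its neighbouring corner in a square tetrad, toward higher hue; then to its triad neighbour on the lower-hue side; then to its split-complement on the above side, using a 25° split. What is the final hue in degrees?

217°

+90° (square ↑): 42 + 90 = 132°
−120° (triadic ↓): 132 − 120 = 12°
+205° (split-comp 25° ↑): 12 + 205 = 217°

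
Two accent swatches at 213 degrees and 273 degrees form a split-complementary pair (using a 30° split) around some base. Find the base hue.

The accents sit 30° either side of the complement, so the complement is their short-arc midpoint on the wheel.
Short-arc midpoint of 213° and 273°: 243°.
Base is 180° from the complement: 243 − 180 = 63°

63°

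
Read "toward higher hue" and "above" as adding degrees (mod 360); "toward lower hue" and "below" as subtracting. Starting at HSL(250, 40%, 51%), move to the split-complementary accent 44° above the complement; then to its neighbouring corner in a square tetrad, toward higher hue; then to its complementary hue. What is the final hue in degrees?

24°

split-comp 44° ↑ +224°: 250 + 224 = 474 → 474 − 360 = 114°
square ↑ +90°: 114 + 90 = 204°
complement +180°: 204 + 180 = 384 → 384 − 360 = 24°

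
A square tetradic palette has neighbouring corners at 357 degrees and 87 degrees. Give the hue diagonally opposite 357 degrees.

177°

A square tetradic scheme places four hues 90° apart; opposite corners are 180° apart.
357 + 180 = 537 → 537 − 360 = 177°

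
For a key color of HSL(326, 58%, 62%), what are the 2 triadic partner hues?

A triad places three hues 120° apart.
326 + 120 = 446 → 446 − 360 = 86°
326 + 240 = 566 → 566 − 360 = 206°

86° and 206°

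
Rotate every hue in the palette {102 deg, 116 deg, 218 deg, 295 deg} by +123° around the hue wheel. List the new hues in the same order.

225°, 239°, 341°, 58°

102 + 123 = 225°
116 + 123 = 239°
218 + 123 = 341°
295 + 123 = 418 → 418 − 360 = 58°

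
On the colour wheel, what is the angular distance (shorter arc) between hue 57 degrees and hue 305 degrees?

112°

|57 − 305| = 248.
The shorter arc is 360 − 248 = 112°.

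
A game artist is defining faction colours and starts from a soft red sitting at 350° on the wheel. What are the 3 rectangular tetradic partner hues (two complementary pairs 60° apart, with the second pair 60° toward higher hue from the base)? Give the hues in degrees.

350 + 60 = 410 → 410 − 360 = 50°
350 + 180 = 530 → 530 − 360 = 170°
350 + 240 = 590 → 590 − 360 = 230°

50°, 170°, 230°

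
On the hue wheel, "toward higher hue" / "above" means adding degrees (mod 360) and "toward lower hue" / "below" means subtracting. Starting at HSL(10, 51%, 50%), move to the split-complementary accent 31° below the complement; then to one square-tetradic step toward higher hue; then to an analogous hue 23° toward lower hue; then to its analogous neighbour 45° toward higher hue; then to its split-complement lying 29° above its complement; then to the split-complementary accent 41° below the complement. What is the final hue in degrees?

split-comp 31° ↓ +149°: 10 + 149 = 159°
square ↑ +90°: 159 + 90 = 249°
analog 23° ↓ −23°: 249 − 23 = 226°
analog 45° ↑ +45°: 226 + 45 = 271°
split-comp 29° ↑ +209°: 271 + 209 = 480 → 480 − 360 = 120°
split-comp 41° ↓ +139°: 120 + 139 = 259°

259°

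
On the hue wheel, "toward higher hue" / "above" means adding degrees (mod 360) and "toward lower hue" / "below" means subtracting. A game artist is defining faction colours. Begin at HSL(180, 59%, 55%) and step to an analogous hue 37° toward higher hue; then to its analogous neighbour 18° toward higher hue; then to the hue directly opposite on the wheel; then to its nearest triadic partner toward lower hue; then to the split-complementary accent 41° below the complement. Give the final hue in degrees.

+37° (analog 37° ↑): 180 + 37 = 217°
+18° (analog 18° ↑): 217 + 18 = 235°
+180° (complement): 235 + 180 = 415 → 415 − 360 = 55°
−120° (triadic ↓): 55 − 120 = -65 → -65 + 360 = 295°
+139° (split-comp 41° ↓): 295 + 139 = 434 → 434 − 360 = 74°

74°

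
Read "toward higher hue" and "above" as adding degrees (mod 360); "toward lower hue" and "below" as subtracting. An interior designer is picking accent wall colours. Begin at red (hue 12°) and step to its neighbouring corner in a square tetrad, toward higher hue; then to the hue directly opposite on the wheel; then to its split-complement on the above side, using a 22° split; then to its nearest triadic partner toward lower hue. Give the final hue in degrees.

12 + 90 = 102°   (square ↑)
102 + 180 = 282°   (complement)
282 + 202 = 484 → 484 − 360 = 124°   (split-comp 22° ↑)
124 − 120 = 4°   (triadic ↓)

4°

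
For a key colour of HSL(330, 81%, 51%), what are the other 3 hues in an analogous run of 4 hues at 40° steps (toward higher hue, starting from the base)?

10°, 50° and 90°

Analogous hues sit every 40° along the wheel.
330 + 40 = 370 → 370 − 360 = 10°
330 + 80 = 410 → 410 − 360 = 50°
330 + 120 = 450 → 450 − 360 = 90°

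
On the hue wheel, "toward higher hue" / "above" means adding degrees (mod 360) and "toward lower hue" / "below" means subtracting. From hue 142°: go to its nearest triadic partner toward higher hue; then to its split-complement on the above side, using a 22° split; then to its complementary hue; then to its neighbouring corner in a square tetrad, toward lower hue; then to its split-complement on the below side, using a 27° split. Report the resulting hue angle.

347°

142 + 120 = 262°   (triadic ↑)
262 + 202 = 464 → 464 − 360 = 104°   (split-comp 22° ↑)
104 + 180 = 284°   (complement)
284 − 90 = 194°   (square ↓)
194 + 153 = 347°   (split-comp 27° ↓)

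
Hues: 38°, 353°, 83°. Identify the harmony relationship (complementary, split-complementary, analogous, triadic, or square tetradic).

Sort the hues: 38°, 83°, 353°.
Successive gaps around the wheel: 45°, 270°, 45°.
A run of hues at equal small steps (45°) with one large closing gap is an analogous group.

analogous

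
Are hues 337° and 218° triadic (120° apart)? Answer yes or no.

Angular distance: |337 − 218| = 119 = 119°.
Triadic (120° apart) requires 120°.

no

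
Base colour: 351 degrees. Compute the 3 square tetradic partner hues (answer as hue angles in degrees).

81°, 171°, and 261°

A square tetradic scheme places four hues every 90°.
351 + 90 = 441 → 441 − 360 = 81°
351 + 180 = 531 → 531 − 360 = 171°
351 + 270 = 621 → 621 − 360 = 261°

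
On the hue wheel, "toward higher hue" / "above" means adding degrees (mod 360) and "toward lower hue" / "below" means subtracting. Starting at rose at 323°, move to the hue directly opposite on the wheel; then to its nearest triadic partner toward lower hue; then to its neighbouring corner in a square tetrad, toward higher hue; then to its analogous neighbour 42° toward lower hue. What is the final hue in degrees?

71°

323 + 180 = 503 → 503 − 360 = 143°   (complement)
143 − 120 = 23°   (triadic ↓)
23 + 90 = 113°   (square ↑)
113 − 42 = 71°   (analog 42° ↓)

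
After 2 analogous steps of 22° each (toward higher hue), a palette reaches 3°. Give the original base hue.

319°

2 steps of 22° (toward higher hue) give a net shift of +44°.
Start = end − shift: 3 − 44 = -41 → -41 + 360 = 319°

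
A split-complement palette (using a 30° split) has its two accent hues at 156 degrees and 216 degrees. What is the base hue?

6°

The accents sit 30° either side of the complement, so the complement is their short-arc midpoint on the wheel.
Short-arc midpoint of 156° and 216°: 186°.
Base is 180° from the complement: 186 − 180 = 6°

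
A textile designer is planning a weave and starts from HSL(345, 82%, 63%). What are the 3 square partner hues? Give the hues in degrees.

A square tetradic scheme places four hues every 90°.
345 + 90 = 435 → 435 − 360 = 75°
345 + 180 = 525 → 525 − 360 = 165°
345 + 270 = 615 → 615 − 360 = 255°

75°, 165° and 255°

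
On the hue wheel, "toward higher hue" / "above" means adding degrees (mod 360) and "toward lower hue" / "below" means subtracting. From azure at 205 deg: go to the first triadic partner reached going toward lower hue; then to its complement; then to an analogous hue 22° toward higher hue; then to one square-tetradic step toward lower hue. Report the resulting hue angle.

197°

−120° (triadic ↓): 205 − 120 = 85°
+180° (complement): 85 + 180 = 265°
+22° (analog 22° ↑): 265 + 22 = 287°
−90° (square ↓): 287 − 90 = 197°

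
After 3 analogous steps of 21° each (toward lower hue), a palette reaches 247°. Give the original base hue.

3 steps of 21° (toward lower hue) give a net shift of −63°.
Start = end − shift: 247 + 63 = 310°

310°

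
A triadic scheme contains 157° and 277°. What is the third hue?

A triad spaces three hues 120° apart.
The full set is {37°, 157°, 277°}.

37°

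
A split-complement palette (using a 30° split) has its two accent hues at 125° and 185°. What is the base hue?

335°

The accents sit 30° either side of the complement, so the complement is their short-arc midpoint on the wheel.
Short-arc midpoint of 125° and 185°: 155°.
Base is 180° from the complement: 155 − 180 = -25 → -25 + 360 = 335°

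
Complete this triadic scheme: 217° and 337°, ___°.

97°

A triad places three hues 120° apart.
The full set through 217° is {97°, 217°, 337°}.
Given {217°, 337°}, the missing hue is 97°.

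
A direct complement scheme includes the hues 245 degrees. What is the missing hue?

65°

The complement sits 180° across the wheel.
The full set through 245° is {65°, 245°}.
Given {245°}, the missing hue is 65°.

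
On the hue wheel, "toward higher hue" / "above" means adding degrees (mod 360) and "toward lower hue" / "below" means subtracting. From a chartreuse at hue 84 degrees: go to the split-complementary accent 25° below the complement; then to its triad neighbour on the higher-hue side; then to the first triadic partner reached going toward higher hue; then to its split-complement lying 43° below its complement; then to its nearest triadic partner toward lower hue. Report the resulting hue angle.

84 + 155 = 239°   (split-comp 25° ↓)
239 + 120 = 359°   (triadic ↑)
359 + 120 = 479 → 479 − 360 = 119°   (triadic ↑)
119 + 137 = 256°   (split-comp 43° ↓)
256 − 120 = 136°   (triadic ↓)

136°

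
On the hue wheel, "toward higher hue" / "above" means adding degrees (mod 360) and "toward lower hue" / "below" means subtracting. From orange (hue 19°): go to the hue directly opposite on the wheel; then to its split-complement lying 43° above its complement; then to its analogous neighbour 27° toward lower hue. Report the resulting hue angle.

+180° (complement): 19 + 180 = 199°
+223° (split-comp 43° ↑): 199 + 223 = 422 → 422 − 360 = 62°
−27° (analog 27° ↓): 62 − 27 = 35°

35°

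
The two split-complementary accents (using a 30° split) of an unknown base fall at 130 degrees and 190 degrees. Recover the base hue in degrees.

The accents sit 30° either side of the complement, so the complement is their short-arc midpoint on the wheel.
Short-arc midpoint of 130° and 190°: 160°.
Base is 180° from the complement: 160 − 180 = -20 → -20 + 360 = 340°

340°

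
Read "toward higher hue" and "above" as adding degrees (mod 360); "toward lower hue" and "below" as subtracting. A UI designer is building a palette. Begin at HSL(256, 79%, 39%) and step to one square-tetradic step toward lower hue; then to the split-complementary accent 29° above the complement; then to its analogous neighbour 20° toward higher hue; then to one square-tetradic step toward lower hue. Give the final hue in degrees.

305°

256 − 90 = 166°   (square ↓)
166 + 209 = 375 → 375 − 360 = 15°   (split-comp 29° ↑)
15 + 20 = 35°   (analog 20° ↑)
35 − 90 = -55 → -55 + 360 = 305°   (square ↓)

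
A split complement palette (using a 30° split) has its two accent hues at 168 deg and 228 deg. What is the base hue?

18°

The accents sit 30° either side of the complement, so the complement is their short-arc midpoint on the wheel.
Short-arc midpoint of 168° and 228°: 198°.
Base is 180° from the complement: 198 − 180 = 18°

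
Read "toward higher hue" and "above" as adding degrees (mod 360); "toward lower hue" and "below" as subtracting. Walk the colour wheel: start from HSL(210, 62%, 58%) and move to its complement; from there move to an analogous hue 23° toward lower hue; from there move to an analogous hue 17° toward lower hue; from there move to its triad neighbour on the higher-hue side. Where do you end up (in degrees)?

110°

210 + 180 = 390 → 390 − 360 = 30°   (complement)
30 − 23 = 7°   (analog 23° ↓)
7 − 17 = -10 → -10 + 360 = 350°   (analog 17° ↓)
350 + 120 = 470 → 470 − 360 = 110°   (triadic ↑)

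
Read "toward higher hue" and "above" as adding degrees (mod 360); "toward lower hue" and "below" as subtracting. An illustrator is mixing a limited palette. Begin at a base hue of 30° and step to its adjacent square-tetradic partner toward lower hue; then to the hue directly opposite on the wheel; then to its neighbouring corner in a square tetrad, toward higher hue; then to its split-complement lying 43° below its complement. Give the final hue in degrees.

347°

30 − 90 = -60 → -60 + 360 = 300°   (square ↓)
300 + 180 = 480 → 480 − 360 = 120°   (complement)
120 + 90 = 210°   (square ↑)
210 + 137 = 347°   (split-comp 43° ↓)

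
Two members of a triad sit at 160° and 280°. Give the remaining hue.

40°

A triad spaces three hues 120° apart.
The full set is {40°, 160°, 280°}.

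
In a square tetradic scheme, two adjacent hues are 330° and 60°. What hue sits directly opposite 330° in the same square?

150°

A square tetradic scheme places four hues 90° apart; opposite corners are 180° apart.
330 + 180 = 510 → 510 − 360 = 150°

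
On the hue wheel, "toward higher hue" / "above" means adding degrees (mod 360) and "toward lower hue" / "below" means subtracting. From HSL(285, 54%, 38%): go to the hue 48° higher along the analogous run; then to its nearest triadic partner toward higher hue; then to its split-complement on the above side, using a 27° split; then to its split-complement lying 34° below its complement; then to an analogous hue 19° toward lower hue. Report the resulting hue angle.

67°

+48° (analog 48° ↑): 285 + 48 = 333°
+120° (triadic ↑): 333 + 120 = 453 → 453 − 360 = 93°
+207° (split-comp 27° ↑): 93 + 207 = 300°
+146° (split-comp 34° ↓): 300 + 146 = 446 → 446 − 360 = 86°
−19° (analog 19° ↓): 86 − 19 = 67°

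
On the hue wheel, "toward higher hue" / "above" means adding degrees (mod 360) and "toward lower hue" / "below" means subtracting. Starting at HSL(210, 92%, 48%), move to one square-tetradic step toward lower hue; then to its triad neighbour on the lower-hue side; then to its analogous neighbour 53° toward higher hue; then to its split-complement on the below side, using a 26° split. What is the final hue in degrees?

square ↓ −90°: 210 − 90 = 120°
triadic ↓ −120°: 120 − 120 = 0°
analog 53° ↑ +53°: 0 + 53 = 53°
split-comp 26° ↓ +154°: 53 + 154 = 207°

207°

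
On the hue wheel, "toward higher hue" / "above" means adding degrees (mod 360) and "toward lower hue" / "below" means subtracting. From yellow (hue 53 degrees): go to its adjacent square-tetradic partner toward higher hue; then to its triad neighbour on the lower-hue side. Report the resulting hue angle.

23°

square ↑ +90°: 53 + 90 = 143°
triadic ↓ −120°: 143 − 120 = 23°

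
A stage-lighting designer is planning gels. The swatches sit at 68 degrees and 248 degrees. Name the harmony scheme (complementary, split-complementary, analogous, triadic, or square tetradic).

Sort the hues: 68°, 248°.
Successive gaps around the wheel: 180°, 180°.
Two hues 180° apart are complementary.

complementary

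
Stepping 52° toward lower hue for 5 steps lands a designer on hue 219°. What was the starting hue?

119°

5 steps of 52° (toward lower hue) give a net shift of −260°.
Start = end − shift: 219 + 260 = 479 → 479 − 360 = 119°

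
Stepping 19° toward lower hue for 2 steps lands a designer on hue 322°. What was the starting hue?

2 steps of 19° (toward lower hue) give a net shift of −38°.
Start = end − shift: 322 + 38 = 360 → 360 − 360 = 0°

0°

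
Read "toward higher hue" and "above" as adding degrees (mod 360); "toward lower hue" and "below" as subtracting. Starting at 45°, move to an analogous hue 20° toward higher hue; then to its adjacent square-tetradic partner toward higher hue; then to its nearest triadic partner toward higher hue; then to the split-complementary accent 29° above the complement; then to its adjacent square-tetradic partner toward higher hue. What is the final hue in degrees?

214°

+20° (analog 20° ↑): 45 + 20 = 65°
+90° (square ↑): 65 + 90 = 155°
+120° (triadic ↑): 155 + 120 = 275°
+209° (split-comp 29° ↑): 275 + 209 = 484 → 484 − 360 = 124°
+90° (square ↑): 124 + 90 = 214°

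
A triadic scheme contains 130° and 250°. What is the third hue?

A triad spaces three hues 120° apart.
The full set is {10°, 130°, 250°}.

10°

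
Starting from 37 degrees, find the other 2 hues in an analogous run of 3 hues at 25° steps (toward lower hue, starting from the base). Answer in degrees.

Analogous hues sit every 25° along the wheel.
37 − 25 = 12°
37 − 50 = -13 → -13 + 360 = 347°

12° and 347°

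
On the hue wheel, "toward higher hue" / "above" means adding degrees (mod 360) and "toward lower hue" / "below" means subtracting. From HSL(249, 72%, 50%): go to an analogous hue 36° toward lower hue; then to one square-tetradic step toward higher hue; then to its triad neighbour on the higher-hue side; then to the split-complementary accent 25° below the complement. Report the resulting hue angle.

218°

249 − 36 = 213°   (analog 36° ↓)
213 + 90 = 303°   (square ↑)
303 + 120 = 423 → 423 − 360 = 63°   (triadic ↑)
63 + 155 = 218°   (split-comp 25° ↓)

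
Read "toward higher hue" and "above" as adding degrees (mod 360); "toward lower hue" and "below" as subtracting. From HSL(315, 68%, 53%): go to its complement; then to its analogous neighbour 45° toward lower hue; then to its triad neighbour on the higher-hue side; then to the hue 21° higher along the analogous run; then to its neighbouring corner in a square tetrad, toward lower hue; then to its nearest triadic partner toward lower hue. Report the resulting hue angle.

21°

complement +180°: 315 + 180 = 495 → 495 − 360 = 135°
analog 45° ↓ −45°: 135 − 45 = 90°
triadic ↑ +120°: 90 + 120 = 210°
analog 21° ↑ +21°: 210 + 21 = 231°
square ↓ −90°: 231 − 90 = 141°
triadic ↓ −120°: 141 − 120 = 21°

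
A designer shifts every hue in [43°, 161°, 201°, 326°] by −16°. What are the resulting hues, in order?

27°, 145°, 185°, 310°

43 − 16 = 27°
161 − 16 = 145°
201 − 16 = 185°
326 − 16 = 310°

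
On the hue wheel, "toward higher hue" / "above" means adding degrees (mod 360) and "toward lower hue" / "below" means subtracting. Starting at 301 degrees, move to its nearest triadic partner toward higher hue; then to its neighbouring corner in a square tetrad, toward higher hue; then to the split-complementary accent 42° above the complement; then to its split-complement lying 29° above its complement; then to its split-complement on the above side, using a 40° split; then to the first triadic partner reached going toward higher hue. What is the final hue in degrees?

301 + 120 = 421 → 421 − 360 = 61°   (triadic ↑)
61 + 90 = 151°   (square ↑)
151 + 222 = 373 → 373 − 360 = 13°   (split-comp 42° ↑)
13 + 209 = 222°   (split-comp 29° ↑)
222 + 220 = 442 → 442 − 360 = 82°   (split-comp 40° ↑)
82 + 120 = 202°   (triadic ↑)

202°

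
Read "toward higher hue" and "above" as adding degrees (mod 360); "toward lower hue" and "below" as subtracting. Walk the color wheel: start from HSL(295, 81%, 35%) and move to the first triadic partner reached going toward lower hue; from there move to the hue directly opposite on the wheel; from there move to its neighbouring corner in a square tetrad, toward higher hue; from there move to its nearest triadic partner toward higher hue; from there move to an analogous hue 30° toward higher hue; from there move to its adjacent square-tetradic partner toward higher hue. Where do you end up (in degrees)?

−120° (triadic ↓): 295 − 120 = 175°
+180° (complement): 175 + 180 = 355°
+90° (square ↑): 355 + 90 = 445 → 445 − 360 = 85°
+120° (triadic ↑): 85 + 120 = 205°
+30° (analog 30° ↑): 205 + 30 = 235°
+90° (square ↑): 235 + 90 = 325°

325°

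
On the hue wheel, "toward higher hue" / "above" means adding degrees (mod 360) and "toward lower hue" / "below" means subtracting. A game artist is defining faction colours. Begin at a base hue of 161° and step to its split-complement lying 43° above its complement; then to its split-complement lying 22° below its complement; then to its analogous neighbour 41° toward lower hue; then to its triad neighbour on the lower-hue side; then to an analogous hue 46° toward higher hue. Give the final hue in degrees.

+223° (split-comp 43° ↑): 161 + 223 = 384 → 384 − 360 = 24°
+158° (split-comp 22° ↓): 24 + 158 = 182°
−41° (analog 41° ↓): 182 − 41 = 141°
−120° (triadic ↓): 141 − 120 = 21°
+46° (analog 46° ↑): 21 + 46 = 67°

67°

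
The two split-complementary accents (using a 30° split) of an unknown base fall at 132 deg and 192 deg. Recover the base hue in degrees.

342°

The accents sit 30° either side of the complement, so the complement is their short-arc midpoint on the wheel.
Short-arc midpoint of 132° and 192°: 162°.
Base is 180° from the complement: 162 − 180 = -18 → -18 + 360 = 342°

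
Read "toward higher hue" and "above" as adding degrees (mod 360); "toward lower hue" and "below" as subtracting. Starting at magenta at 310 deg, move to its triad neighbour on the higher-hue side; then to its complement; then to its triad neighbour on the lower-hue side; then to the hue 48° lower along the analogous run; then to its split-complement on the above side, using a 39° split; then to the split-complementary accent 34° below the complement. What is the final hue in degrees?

87°

310 + 120 = 430 → 430 − 360 = 70°   (triadic ↑)
70 + 180 = 250°   (complement)
250 − 120 = 130°   (triadic ↓)
130 − 48 = 82°   (analog 48° ↓)
82 + 219 = 301°   (split-comp 39° ↑)
301 + 146 = 447 → 447 − 360 = 87°   (split-comp 34° ↓)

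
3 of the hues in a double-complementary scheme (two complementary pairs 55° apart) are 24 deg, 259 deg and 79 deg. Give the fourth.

204°

A rectangular tetradic uses two complementary pairs 55° apart: offsets 0°, 55°, 180°, 235°.
Among {24°, 79°, 259°}, 79° and 259° are a 180° pair.
The remaining hue 24° needs its own complement: 24 + 180 = 204°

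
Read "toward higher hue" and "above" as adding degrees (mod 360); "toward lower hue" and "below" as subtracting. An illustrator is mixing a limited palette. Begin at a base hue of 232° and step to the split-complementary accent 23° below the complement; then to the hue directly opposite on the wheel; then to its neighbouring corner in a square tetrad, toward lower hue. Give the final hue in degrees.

119°

split-comp 23° ↓ +157°: 232 + 157 = 389 → 389 − 360 = 29°
complement +180°: 29 + 180 = 209°
square ↓ −90°: 209 − 90 = 119°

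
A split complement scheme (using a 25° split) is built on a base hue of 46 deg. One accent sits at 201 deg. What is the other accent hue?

251°

Split-complementary hues sit 25° either side of the complement.
Complement of the base 46°: 46 + 180 = 226°
The given accent 201° is 25° one side of 226°; the other accent sits 25° the other side: 226 + 25 = 251°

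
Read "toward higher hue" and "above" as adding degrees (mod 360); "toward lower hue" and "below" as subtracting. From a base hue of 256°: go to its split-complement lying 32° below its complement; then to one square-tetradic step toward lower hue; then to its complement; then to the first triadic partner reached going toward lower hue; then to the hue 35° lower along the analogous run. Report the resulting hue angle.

+148° (split-comp 32° ↓): 256 + 148 = 404 → 404 − 360 = 44°
−90° (square ↓): 44 − 90 = -46 → -46 + 360 = 314°
+180° (complement): 314 + 180 = 494 → 494 − 360 = 134°
−120° (triadic ↓): 134 − 120 = 14°
−35° (analog 35° ↓): 14 − 35 = -21 → -21 + 360 = 339°

339°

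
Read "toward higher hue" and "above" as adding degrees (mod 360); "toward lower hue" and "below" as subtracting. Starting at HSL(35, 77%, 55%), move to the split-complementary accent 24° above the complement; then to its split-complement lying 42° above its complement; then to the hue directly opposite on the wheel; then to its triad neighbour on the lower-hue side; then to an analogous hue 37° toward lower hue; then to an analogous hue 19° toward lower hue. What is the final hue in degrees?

35 + 204 = 239°   (split-comp 24° ↑)
239 + 222 = 461 → 461 − 360 = 101°   (split-comp 42° ↑)
101 + 180 = 281°   (complement)
281 − 120 = 161°   (triadic ↓)
161 − 37 = 124°   (analog 37° ↓)
124 − 19 = 105°   (analog 19° ↓)

105°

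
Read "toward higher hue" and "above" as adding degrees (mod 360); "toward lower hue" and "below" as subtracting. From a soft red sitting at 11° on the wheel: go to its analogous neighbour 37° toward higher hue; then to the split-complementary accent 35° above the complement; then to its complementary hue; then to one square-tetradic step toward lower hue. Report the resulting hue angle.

353°

analog 37° ↑ +37°: 11 + 37 = 48°
split-comp 35° ↑ +215°: 48 + 215 = 263°
complement +180°: 263 + 180 = 443 → 443 − 360 = 83°
square ↓ −90°: 83 − 90 = -7 → -7 + 360 = 353°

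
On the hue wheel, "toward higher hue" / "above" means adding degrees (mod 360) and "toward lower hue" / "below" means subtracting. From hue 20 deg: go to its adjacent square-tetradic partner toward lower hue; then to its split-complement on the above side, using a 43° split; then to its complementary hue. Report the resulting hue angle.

333°

20 − 90 = -70 → -70 + 360 = 290°   (square ↓)
290 + 223 = 513 → 513 − 360 = 153°   (split-comp 43° ↑)
153 + 180 = 333°   (complement)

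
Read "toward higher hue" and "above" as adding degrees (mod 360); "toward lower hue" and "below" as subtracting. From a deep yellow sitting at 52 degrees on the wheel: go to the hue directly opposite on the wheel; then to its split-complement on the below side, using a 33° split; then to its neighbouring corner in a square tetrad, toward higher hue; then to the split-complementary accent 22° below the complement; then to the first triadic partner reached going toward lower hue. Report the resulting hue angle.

52 + 180 = 232°   (complement)
232 + 147 = 379 → 379 − 360 = 19°   (split-comp 33° ↓)
19 + 90 = 109°   (square ↑)
109 + 158 = 267°   (split-comp 22° ↓)
267 − 120 = 147°   (triadic ↓)

147°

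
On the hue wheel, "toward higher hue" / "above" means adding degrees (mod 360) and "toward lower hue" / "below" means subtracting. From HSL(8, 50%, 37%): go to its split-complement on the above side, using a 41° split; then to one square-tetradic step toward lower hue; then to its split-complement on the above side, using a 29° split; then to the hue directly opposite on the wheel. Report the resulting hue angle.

split-comp 41° ↑ +221°: 8 + 221 = 229°
square ↓ −90°: 229 − 90 = 139°
split-comp 29° ↑ +209°: 139 + 209 = 348°
complement +180°: 348 + 180 = 528 → 528 − 360 = 168°

168°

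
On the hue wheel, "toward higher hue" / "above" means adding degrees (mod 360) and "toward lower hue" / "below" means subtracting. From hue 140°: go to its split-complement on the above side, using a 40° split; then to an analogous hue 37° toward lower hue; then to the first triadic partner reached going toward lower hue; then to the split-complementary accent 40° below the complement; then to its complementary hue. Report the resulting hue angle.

+220° (split-comp 40° ↑): 140 + 220 = 360 → 360 − 360 = 0°
−37° (analog 37° ↓): 0 − 37 = -37 → -37 + 360 = 323°
−120° (triadic ↓): 323 − 120 = 203°
+140° (split-comp 40° ↓): 203 + 140 = 343°
+180° (complement): 343 + 180 = 523 → 523 − 360 = 163°

163°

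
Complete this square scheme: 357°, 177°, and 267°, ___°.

87°

A square tetradic scheme places four hues every 90°.
The full set through 177° is {87°, 177°, 267°, 357°}.
Given {177°, 267°, 357°}, the missing hue is 87°.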